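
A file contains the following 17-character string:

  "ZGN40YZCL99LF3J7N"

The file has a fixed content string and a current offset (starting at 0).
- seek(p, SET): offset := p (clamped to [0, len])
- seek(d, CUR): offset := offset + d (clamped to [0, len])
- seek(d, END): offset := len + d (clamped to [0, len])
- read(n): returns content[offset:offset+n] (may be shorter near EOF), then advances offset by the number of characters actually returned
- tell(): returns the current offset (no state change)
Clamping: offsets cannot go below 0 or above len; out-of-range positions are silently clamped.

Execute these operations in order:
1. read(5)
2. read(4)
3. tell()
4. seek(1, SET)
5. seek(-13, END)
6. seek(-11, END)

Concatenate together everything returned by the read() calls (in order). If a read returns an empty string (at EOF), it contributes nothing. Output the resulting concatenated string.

After 1 (read(5)): returned 'ZGN40', offset=5
After 2 (read(4)): returned 'YZCL', offset=9
After 3 (tell()): offset=9
After 4 (seek(1, SET)): offset=1
After 5 (seek(-13, END)): offset=4
After 6 (seek(-11, END)): offset=6

Answer: ZGN40YZCL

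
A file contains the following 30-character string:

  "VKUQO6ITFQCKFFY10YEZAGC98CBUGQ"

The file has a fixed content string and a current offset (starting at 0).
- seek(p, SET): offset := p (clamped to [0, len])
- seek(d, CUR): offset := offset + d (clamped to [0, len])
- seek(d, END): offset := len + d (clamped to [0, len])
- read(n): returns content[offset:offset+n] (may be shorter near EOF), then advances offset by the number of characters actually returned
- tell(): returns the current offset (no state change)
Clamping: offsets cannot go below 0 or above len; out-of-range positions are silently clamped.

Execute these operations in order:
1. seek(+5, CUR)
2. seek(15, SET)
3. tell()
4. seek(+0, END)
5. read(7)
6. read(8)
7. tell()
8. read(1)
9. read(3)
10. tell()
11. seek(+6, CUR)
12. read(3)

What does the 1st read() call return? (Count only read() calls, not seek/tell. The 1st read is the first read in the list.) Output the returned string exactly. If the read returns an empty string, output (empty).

Answer: (empty)

Derivation:
After 1 (seek(+5, CUR)): offset=5
After 2 (seek(15, SET)): offset=15
After 3 (tell()): offset=15
After 4 (seek(+0, END)): offset=30
After 5 (read(7)): returned '', offset=30
After 6 (read(8)): returned '', offset=30
After 7 (tell()): offset=30
After 8 (read(1)): returned '', offset=30
After 9 (read(3)): returned '', offset=30
After 10 (tell()): offset=30
After 11 (seek(+6, CUR)): offset=30
After 12 (read(3)): returned '', offset=30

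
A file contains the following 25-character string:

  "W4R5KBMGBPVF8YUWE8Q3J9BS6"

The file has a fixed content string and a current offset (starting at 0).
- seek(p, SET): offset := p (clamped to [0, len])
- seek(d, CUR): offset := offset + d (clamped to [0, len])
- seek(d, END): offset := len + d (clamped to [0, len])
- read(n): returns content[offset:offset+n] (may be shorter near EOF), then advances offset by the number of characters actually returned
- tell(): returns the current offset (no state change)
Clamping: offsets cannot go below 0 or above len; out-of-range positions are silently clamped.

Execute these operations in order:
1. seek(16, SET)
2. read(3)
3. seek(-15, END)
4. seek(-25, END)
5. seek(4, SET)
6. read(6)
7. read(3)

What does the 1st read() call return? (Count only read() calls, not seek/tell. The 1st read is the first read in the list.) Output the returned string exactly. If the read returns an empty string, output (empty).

Answer: E8Q

Derivation:
After 1 (seek(16, SET)): offset=16
After 2 (read(3)): returned 'E8Q', offset=19
After 3 (seek(-15, END)): offset=10
After 4 (seek(-25, END)): offset=0
After 5 (seek(4, SET)): offset=4
After 6 (read(6)): returned 'KBMGBP', offset=10
After 7 (read(3)): returned 'VF8', offset=13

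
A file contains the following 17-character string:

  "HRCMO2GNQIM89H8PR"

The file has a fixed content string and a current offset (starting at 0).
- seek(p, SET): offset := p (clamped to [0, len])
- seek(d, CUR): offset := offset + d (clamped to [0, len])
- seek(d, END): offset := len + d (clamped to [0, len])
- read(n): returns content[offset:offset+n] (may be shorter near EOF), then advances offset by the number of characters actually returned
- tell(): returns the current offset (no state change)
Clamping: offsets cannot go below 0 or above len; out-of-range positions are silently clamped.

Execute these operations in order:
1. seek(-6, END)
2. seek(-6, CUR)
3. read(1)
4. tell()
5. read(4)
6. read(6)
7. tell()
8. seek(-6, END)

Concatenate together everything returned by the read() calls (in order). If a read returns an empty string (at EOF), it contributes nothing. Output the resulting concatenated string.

Answer: 2GNQIM89H8P

Derivation:
After 1 (seek(-6, END)): offset=11
After 2 (seek(-6, CUR)): offset=5
After 3 (read(1)): returned '2', offset=6
After 4 (tell()): offset=6
After 5 (read(4)): returned 'GNQI', offset=10
After 6 (read(6)): returned 'M89H8P', offset=16
After 7 (tell()): offset=16
After 8 (seek(-6, END)): offset=11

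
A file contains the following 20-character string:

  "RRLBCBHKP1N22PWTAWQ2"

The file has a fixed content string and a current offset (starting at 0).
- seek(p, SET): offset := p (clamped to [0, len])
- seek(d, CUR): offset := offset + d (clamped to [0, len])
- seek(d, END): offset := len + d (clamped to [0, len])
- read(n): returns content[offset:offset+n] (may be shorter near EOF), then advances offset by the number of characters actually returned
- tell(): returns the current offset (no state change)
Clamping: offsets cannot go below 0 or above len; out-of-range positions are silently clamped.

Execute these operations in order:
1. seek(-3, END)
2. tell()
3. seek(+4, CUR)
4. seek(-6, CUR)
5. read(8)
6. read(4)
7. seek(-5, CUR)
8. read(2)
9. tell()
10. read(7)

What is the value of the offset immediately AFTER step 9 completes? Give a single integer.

After 1 (seek(-3, END)): offset=17
After 2 (tell()): offset=17
After 3 (seek(+4, CUR)): offset=20
After 4 (seek(-6, CUR)): offset=14
After 5 (read(8)): returned 'WTAWQ2', offset=20
After 6 (read(4)): returned '', offset=20
After 7 (seek(-5, CUR)): offset=15
After 8 (read(2)): returned 'TA', offset=17
After 9 (tell()): offset=17

Answer: 17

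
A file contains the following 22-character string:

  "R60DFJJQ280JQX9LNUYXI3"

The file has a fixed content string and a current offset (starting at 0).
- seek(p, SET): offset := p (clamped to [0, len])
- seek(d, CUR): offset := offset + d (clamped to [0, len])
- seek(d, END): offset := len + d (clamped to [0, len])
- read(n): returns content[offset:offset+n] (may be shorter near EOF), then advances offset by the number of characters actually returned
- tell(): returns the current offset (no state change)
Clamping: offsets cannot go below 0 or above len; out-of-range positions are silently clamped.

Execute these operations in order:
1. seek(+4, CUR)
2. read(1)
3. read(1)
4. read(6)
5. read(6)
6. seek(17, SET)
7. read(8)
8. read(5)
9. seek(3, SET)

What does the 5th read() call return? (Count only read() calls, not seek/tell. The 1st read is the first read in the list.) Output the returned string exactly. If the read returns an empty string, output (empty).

Answer: UYXI3

Derivation:
After 1 (seek(+4, CUR)): offset=4
After 2 (read(1)): returned 'F', offset=5
After 3 (read(1)): returned 'J', offset=6
After 4 (read(6)): returned 'JQ280J', offset=12
After 5 (read(6)): returned 'QX9LNU', offset=18
After 6 (seek(17, SET)): offset=17
After 7 (read(8)): returned 'UYXI3', offset=22
After 8 (read(5)): returned '', offset=22
After 9 (seek(3, SET)): offset=3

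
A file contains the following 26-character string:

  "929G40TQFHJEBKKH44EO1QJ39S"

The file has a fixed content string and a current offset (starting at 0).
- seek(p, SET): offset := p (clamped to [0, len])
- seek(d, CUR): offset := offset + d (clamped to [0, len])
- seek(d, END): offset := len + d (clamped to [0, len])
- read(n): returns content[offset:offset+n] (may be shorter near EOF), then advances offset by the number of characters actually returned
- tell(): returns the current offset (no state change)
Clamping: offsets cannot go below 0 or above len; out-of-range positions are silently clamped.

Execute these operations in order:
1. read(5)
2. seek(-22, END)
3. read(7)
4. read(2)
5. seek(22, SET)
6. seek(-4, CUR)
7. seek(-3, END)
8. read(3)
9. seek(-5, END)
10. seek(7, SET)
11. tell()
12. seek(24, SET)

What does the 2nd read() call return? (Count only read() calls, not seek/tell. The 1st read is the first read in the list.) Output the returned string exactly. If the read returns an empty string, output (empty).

Answer: 40TQFHJ

Derivation:
After 1 (read(5)): returned '929G4', offset=5
After 2 (seek(-22, END)): offset=4
After 3 (read(7)): returned '40TQFHJ', offset=11
After 4 (read(2)): returned 'EB', offset=13
After 5 (seek(22, SET)): offset=22
After 6 (seek(-4, CUR)): offset=18
After 7 (seek(-3, END)): offset=23
After 8 (read(3)): returned '39S', offset=26
After 9 (seek(-5, END)): offset=21
After 10 (seek(7, SET)): offset=7
After 11 (tell()): offset=7
After 12 (seek(24, SET)): offset=24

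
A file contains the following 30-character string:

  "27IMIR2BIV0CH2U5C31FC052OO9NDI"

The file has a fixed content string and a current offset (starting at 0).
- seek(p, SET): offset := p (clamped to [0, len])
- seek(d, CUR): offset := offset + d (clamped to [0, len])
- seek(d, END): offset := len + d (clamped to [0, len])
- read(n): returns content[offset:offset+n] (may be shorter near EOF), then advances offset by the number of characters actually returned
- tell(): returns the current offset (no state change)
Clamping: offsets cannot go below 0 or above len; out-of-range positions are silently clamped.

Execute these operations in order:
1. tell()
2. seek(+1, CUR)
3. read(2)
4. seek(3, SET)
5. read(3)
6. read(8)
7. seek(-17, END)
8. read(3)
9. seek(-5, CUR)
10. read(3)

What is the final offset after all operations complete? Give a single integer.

Answer: 14

Derivation:
After 1 (tell()): offset=0
After 2 (seek(+1, CUR)): offset=1
After 3 (read(2)): returned '7I', offset=3
After 4 (seek(3, SET)): offset=3
After 5 (read(3)): returned 'MIR', offset=6
After 6 (read(8)): returned '2BIV0CH2', offset=14
After 7 (seek(-17, END)): offset=13
After 8 (read(3)): returned '2U5', offset=16
After 9 (seek(-5, CUR)): offset=11
After 10 (read(3)): returned 'CH2', offset=14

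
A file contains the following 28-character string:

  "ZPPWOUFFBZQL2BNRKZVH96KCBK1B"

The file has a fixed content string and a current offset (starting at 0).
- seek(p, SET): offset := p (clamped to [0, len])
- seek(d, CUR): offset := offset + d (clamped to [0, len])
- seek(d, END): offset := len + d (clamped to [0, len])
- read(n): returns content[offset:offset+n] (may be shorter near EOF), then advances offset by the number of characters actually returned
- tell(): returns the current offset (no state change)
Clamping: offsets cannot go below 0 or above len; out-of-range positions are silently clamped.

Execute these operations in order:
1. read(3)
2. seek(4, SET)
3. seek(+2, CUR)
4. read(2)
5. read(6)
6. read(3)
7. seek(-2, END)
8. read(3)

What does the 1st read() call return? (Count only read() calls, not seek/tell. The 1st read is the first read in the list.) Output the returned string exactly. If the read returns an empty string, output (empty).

After 1 (read(3)): returned 'ZPP', offset=3
After 2 (seek(4, SET)): offset=4
After 3 (seek(+2, CUR)): offset=6
After 4 (read(2)): returned 'FF', offset=8
After 5 (read(6)): returned 'BZQL2B', offset=14
After 6 (read(3)): returned 'NRK', offset=17
After 7 (seek(-2, END)): offset=26
After 8 (read(3)): returned '1B', offset=28

Answer: ZPP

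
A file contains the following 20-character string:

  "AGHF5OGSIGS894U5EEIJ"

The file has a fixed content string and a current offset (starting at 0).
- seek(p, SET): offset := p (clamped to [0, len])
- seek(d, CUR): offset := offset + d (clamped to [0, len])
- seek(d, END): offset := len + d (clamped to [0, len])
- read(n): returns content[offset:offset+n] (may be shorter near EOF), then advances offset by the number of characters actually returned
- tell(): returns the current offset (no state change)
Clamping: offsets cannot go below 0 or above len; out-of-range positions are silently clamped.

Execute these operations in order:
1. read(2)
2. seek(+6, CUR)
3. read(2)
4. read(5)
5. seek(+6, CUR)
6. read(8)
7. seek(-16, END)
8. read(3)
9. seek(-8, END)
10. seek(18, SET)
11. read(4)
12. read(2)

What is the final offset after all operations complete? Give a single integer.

After 1 (read(2)): returned 'AG', offset=2
After 2 (seek(+6, CUR)): offset=8
After 3 (read(2)): returned 'IG', offset=10
After 4 (read(5)): returned 'S894U', offset=15
After 5 (seek(+6, CUR)): offset=20
After 6 (read(8)): returned '', offset=20
After 7 (seek(-16, END)): offset=4
After 8 (read(3)): returned '5OG', offset=7
After 9 (seek(-8, END)): offset=12
After 10 (seek(18, SET)): offset=18
After 11 (read(4)): returned 'IJ', offset=20
After 12 (read(2)): returned '', offset=20

Answer: 20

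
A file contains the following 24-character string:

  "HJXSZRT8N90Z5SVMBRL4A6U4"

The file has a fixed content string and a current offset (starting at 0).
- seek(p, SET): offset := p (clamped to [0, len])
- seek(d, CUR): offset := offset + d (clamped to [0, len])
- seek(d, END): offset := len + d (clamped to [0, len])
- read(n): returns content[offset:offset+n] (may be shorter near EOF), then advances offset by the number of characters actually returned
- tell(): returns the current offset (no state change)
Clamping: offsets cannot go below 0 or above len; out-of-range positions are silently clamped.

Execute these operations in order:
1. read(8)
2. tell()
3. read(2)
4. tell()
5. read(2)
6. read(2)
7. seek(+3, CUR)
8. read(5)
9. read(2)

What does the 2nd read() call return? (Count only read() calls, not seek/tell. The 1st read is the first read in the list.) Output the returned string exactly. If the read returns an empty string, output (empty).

After 1 (read(8)): returned 'HJXSZRT8', offset=8
After 2 (tell()): offset=8
After 3 (read(2)): returned 'N9', offset=10
After 4 (tell()): offset=10
After 5 (read(2)): returned '0Z', offset=12
After 6 (read(2)): returned '5S', offset=14
After 7 (seek(+3, CUR)): offset=17
After 8 (read(5)): returned 'RL4A6', offset=22
After 9 (read(2)): returned 'U4', offset=24

Answer: N9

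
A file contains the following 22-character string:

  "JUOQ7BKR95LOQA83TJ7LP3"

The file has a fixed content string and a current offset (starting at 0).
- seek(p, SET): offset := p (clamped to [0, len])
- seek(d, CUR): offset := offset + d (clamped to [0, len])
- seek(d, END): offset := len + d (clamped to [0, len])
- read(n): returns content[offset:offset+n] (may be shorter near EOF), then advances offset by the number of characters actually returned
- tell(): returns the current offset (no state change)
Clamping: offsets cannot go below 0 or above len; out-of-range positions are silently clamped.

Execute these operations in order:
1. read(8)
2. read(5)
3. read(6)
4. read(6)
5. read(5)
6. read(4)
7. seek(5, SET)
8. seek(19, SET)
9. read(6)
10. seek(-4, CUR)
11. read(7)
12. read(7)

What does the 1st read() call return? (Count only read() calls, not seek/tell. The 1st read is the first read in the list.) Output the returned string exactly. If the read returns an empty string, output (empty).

After 1 (read(8)): returned 'JUOQ7BKR', offset=8
After 2 (read(5)): returned '95LOQ', offset=13
After 3 (read(6)): returned 'A83TJ7', offset=19
After 4 (read(6)): returned 'LP3', offset=22
After 5 (read(5)): returned '', offset=22
After 6 (read(4)): returned '', offset=22
After 7 (seek(5, SET)): offset=5
After 8 (seek(19, SET)): offset=19
After 9 (read(6)): returned 'LP3', offset=22
After 10 (seek(-4, CUR)): offset=18
After 11 (read(7)): returned '7LP3', offset=22
After 12 (read(7)): returned '', offset=22

Answer: JUOQ7BKR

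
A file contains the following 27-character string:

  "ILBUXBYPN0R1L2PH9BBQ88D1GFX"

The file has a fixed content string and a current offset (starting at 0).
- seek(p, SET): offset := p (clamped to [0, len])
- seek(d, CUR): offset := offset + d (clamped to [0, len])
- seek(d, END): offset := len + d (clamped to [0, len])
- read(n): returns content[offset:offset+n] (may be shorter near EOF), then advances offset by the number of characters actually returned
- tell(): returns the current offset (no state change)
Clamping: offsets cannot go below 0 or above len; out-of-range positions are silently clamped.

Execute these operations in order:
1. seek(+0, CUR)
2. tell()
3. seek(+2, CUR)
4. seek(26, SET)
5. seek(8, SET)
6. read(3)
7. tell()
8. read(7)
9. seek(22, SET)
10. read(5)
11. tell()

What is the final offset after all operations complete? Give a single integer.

Answer: 27

Derivation:
After 1 (seek(+0, CUR)): offset=0
After 2 (tell()): offset=0
After 3 (seek(+2, CUR)): offset=2
After 4 (seek(26, SET)): offset=26
After 5 (seek(8, SET)): offset=8
After 6 (read(3)): returned 'N0R', offset=11
After 7 (tell()): offset=11
After 8 (read(7)): returned '1L2PH9B', offset=18
After 9 (seek(22, SET)): offset=22
After 10 (read(5)): returned 'D1GFX', offset=27
After 11 (tell()): offset=27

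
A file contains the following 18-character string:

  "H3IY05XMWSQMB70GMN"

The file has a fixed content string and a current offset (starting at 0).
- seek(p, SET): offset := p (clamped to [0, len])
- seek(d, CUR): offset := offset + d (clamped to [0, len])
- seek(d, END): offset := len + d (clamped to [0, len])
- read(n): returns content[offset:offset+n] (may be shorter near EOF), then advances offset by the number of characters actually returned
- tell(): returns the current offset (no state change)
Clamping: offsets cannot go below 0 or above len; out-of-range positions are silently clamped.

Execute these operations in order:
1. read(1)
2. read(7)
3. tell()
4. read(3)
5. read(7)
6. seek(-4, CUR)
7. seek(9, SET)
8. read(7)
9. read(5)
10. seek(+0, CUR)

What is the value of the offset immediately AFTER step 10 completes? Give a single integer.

Answer: 18

Derivation:
After 1 (read(1)): returned 'H', offset=1
After 2 (read(7)): returned '3IY05XM', offset=8
After 3 (tell()): offset=8
After 4 (read(3)): returned 'WSQ', offset=11
After 5 (read(7)): returned 'MB70GMN', offset=18
After 6 (seek(-4, CUR)): offset=14
After 7 (seek(9, SET)): offset=9
After 8 (read(7)): returned 'SQMB70G', offset=16
After 9 (read(5)): returned 'MN', offset=18
After 10 (seek(+0, CUR)): offset=18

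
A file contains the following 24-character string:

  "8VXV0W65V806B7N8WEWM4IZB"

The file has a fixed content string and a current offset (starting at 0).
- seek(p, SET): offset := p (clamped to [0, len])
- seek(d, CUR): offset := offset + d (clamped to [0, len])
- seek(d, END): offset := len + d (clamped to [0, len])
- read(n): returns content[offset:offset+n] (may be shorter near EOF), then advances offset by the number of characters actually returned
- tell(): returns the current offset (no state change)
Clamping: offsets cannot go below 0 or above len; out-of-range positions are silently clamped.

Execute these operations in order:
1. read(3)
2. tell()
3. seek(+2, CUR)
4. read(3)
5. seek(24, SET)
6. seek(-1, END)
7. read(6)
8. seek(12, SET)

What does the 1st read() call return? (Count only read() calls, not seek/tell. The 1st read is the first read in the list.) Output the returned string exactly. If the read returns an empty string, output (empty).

After 1 (read(3)): returned '8VX', offset=3
After 2 (tell()): offset=3
After 3 (seek(+2, CUR)): offset=5
After 4 (read(3)): returned 'W65', offset=8
After 5 (seek(24, SET)): offset=24
After 6 (seek(-1, END)): offset=23
After 7 (read(6)): returned 'B', offset=24
After 8 (seek(12, SET)): offset=12

Answer: 8VX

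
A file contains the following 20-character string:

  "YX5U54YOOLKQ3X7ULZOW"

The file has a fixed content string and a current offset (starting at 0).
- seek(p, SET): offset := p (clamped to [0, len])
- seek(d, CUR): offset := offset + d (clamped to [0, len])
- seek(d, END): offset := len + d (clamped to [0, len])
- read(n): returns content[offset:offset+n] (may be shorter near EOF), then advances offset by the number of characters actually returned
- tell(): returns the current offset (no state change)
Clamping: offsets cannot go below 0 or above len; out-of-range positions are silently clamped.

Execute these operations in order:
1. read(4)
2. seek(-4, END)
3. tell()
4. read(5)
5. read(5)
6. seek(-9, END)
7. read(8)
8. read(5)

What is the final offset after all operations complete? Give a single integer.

Answer: 20

Derivation:
After 1 (read(4)): returned 'YX5U', offset=4
After 2 (seek(-4, END)): offset=16
After 3 (tell()): offset=16
After 4 (read(5)): returned 'LZOW', offset=20
After 5 (read(5)): returned '', offset=20
After 6 (seek(-9, END)): offset=11
After 7 (read(8)): returned 'Q3X7ULZO', offset=19
After 8 (read(5)): returned 'W', offset=20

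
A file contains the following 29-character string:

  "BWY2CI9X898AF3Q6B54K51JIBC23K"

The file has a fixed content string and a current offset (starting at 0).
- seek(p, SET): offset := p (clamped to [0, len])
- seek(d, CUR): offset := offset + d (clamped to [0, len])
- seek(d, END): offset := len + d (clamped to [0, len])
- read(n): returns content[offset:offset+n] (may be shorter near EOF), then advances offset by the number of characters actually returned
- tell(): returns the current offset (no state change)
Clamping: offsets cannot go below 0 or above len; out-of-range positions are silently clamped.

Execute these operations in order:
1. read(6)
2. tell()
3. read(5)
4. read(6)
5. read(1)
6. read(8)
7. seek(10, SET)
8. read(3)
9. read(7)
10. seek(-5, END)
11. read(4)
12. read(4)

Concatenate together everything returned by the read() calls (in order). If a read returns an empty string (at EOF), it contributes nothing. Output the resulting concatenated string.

After 1 (read(6)): returned 'BWY2CI', offset=6
After 2 (tell()): offset=6
After 3 (read(5)): returned '9X898', offset=11
After 4 (read(6)): returned 'AF3Q6B', offset=17
After 5 (read(1)): returned '5', offset=18
After 6 (read(8)): returned '4K51JIBC', offset=26
After 7 (seek(10, SET)): offset=10
After 8 (read(3)): returned '8AF', offset=13
After 9 (read(7)): returned '3Q6B54K', offset=20
After 10 (seek(-5, END)): offset=24
After 11 (read(4)): returned 'BC23', offset=28
After 12 (read(4)): returned 'K', offset=29

Answer: BWY2CI9X898AF3Q6B54K51JIBC8AF3Q6B54KBC23K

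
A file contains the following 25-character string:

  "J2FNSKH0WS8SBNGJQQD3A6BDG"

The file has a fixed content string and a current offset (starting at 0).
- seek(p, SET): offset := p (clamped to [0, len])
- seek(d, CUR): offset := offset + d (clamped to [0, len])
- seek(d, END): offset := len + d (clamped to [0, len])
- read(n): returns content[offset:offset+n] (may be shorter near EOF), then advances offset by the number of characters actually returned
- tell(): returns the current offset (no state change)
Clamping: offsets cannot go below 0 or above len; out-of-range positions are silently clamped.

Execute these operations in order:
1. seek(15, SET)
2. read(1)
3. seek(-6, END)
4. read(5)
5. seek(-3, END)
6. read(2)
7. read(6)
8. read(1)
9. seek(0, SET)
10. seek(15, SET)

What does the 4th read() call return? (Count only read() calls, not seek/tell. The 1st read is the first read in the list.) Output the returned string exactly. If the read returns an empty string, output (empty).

Answer: G

Derivation:
After 1 (seek(15, SET)): offset=15
After 2 (read(1)): returned 'J', offset=16
After 3 (seek(-6, END)): offset=19
After 4 (read(5)): returned '3A6BD', offset=24
After 5 (seek(-3, END)): offset=22
After 6 (read(2)): returned 'BD', offset=24
After 7 (read(6)): returned 'G', offset=25
After 8 (read(1)): returned '', offset=25
After 9 (seek(0, SET)): offset=0
After 10 (seek(15, SET)): offset=15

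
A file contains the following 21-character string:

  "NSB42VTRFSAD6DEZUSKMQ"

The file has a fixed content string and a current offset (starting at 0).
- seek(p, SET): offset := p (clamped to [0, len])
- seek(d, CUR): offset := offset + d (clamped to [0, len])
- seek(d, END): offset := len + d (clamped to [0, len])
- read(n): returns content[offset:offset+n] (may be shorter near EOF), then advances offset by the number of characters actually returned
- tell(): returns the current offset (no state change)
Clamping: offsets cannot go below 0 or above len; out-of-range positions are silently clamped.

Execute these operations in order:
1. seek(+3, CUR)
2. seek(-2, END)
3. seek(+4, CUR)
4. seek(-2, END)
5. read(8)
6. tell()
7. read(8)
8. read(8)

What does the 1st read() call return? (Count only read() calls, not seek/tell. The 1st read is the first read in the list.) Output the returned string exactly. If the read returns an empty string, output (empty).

After 1 (seek(+3, CUR)): offset=3
After 2 (seek(-2, END)): offset=19
After 3 (seek(+4, CUR)): offset=21
After 4 (seek(-2, END)): offset=19
After 5 (read(8)): returned 'MQ', offset=21
After 6 (tell()): offset=21
After 7 (read(8)): returned '', offset=21
After 8 (read(8)): returned '', offset=21

Answer: MQ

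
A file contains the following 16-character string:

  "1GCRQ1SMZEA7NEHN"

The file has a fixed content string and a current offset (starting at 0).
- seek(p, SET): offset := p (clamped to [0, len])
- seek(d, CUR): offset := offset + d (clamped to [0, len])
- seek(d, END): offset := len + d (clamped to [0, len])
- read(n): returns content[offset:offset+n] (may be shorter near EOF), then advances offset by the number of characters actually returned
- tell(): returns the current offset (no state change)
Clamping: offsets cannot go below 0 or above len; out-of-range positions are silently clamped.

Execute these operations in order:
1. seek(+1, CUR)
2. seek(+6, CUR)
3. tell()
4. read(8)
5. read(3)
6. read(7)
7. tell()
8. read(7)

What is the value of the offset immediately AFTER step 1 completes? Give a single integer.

After 1 (seek(+1, CUR)): offset=1

Answer: 1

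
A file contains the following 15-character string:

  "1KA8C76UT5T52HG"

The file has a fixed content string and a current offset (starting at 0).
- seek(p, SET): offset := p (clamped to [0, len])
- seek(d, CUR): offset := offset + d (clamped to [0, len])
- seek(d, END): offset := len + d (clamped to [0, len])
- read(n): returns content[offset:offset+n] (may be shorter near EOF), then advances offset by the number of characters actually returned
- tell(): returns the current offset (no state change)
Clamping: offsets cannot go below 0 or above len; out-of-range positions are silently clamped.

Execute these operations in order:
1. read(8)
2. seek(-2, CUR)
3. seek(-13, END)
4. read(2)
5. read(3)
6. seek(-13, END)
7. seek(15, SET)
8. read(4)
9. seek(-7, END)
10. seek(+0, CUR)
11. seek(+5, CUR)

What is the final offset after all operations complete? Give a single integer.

Answer: 13

Derivation:
After 1 (read(8)): returned '1KA8C76U', offset=8
After 2 (seek(-2, CUR)): offset=6
After 3 (seek(-13, END)): offset=2
After 4 (read(2)): returned 'A8', offset=4
After 5 (read(3)): returned 'C76', offset=7
After 6 (seek(-13, END)): offset=2
After 7 (seek(15, SET)): offset=15
After 8 (read(4)): returned '', offset=15
After 9 (seek(-7, END)): offset=8
After 10 (seek(+0, CUR)): offset=8
After 11 (seek(+5, CUR)): offset=13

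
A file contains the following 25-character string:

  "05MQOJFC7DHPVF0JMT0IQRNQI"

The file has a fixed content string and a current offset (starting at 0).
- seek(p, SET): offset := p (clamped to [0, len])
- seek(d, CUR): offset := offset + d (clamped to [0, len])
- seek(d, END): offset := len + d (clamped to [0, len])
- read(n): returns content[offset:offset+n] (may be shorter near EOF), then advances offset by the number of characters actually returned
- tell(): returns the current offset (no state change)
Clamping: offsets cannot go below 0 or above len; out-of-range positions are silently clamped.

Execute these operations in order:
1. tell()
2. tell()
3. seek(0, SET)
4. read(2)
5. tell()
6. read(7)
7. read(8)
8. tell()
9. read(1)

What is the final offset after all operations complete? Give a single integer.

After 1 (tell()): offset=0
After 2 (tell()): offset=0
After 3 (seek(0, SET)): offset=0
After 4 (read(2)): returned '05', offset=2
After 5 (tell()): offset=2
After 6 (read(7)): returned 'MQOJFC7', offset=9
After 7 (read(8)): returned 'DHPVF0JM', offset=17
After 8 (tell()): offset=17
After 9 (read(1)): returned 'T', offset=18

Answer: 18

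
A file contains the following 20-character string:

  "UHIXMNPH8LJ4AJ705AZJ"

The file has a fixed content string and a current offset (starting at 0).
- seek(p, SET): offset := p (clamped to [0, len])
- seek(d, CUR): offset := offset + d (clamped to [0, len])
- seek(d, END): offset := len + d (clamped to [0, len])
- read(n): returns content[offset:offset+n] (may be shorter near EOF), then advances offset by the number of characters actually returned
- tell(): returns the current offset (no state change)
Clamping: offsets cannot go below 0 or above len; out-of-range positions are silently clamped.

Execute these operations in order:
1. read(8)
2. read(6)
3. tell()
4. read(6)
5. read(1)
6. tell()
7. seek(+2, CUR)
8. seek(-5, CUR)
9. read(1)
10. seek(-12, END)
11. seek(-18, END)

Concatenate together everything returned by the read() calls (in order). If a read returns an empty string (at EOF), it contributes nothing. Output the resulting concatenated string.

After 1 (read(8)): returned 'UHIXMNPH', offset=8
After 2 (read(6)): returned '8LJ4AJ', offset=14
After 3 (tell()): offset=14
After 4 (read(6)): returned '705AZJ', offset=20
After 5 (read(1)): returned '', offset=20
After 6 (tell()): offset=20
After 7 (seek(+2, CUR)): offset=20
After 8 (seek(-5, CUR)): offset=15
After 9 (read(1)): returned '0', offset=16
After 10 (seek(-12, END)): offset=8
After 11 (seek(-18, END)): offset=2

Answer: UHIXMNPH8LJ4AJ705AZJ0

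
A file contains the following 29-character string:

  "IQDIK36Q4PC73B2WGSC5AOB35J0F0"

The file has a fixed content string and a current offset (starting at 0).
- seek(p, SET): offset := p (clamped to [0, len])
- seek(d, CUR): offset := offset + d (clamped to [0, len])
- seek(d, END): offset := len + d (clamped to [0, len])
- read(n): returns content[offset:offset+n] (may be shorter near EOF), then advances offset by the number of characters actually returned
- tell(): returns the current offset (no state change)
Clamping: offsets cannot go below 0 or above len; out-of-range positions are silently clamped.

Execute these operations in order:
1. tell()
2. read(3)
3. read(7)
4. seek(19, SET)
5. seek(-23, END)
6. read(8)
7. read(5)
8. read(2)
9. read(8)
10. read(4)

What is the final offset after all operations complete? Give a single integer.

Answer: 29

Derivation:
After 1 (tell()): offset=0
After 2 (read(3)): returned 'IQD', offset=3
After 3 (read(7)): returned 'IK36Q4P', offset=10
After 4 (seek(19, SET)): offset=19
After 5 (seek(-23, END)): offset=6
After 6 (read(8)): returned '6Q4PC73B', offset=14
After 7 (read(5)): returned '2WGSC', offset=19
After 8 (read(2)): returned '5A', offset=21
After 9 (read(8)): returned 'OB35J0F0', offset=29
After 10 (read(4)): returned '', offset=29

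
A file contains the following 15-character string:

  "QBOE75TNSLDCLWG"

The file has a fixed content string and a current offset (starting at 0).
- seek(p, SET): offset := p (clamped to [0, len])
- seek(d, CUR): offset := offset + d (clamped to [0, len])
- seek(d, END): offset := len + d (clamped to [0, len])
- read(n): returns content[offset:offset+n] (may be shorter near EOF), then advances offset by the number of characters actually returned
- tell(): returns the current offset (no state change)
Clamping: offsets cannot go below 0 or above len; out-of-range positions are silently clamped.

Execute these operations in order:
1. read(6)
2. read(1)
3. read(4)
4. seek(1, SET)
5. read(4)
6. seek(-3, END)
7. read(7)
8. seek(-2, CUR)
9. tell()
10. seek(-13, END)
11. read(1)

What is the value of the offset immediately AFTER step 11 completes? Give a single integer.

Answer: 3

Derivation:
After 1 (read(6)): returned 'QBOE75', offset=6
After 2 (read(1)): returned 'T', offset=7
After 3 (read(4)): returned 'NSLD', offset=11
After 4 (seek(1, SET)): offset=1
After 5 (read(4)): returned 'BOE7', offset=5
After 6 (seek(-3, END)): offset=12
After 7 (read(7)): returned 'LWG', offset=15
After 8 (seek(-2, CUR)): offset=13
After 9 (tell()): offset=13
After 10 (seek(-13, END)): offset=2
After 11 (read(1)): returned 'O', offset=3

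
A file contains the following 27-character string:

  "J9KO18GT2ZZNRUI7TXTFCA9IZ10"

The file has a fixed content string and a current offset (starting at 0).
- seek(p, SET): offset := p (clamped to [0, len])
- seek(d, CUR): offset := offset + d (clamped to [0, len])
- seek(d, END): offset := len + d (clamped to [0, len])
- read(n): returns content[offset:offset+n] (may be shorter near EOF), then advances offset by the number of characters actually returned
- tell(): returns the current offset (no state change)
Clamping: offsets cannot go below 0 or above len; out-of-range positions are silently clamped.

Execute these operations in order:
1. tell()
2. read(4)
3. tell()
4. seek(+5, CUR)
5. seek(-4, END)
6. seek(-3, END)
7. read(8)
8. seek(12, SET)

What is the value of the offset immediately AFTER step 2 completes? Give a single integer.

After 1 (tell()): offset=0
After 2 (read(4)): returned 'J9KO', offset=4

Answer: 4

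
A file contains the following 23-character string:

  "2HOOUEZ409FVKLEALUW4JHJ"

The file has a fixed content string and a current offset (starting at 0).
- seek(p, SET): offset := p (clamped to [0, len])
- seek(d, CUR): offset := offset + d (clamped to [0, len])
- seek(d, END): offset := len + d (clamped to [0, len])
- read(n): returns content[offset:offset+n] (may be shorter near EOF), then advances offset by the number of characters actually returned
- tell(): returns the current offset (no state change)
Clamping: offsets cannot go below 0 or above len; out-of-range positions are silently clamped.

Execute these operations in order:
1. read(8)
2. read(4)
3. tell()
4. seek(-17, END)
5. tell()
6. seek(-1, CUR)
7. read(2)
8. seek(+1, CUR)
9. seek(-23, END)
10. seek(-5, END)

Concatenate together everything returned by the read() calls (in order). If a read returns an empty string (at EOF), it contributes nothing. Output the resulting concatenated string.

After 1 (read(8)): returned '2HOOUEZ4', offset=8
After 2 (read(4)): returned '09FV', offset=12
After 3 (tell()): offset=12
After 4 (seek(-17, END)): offset=6
After 5 (tell()): offset=6
After 6 (seek(-1, CUR)): offset=5
After 7 (read(2)): returned 'EZ', offset=7
After 8 (seek(+1, CUR)): offset=8
After 9 (seek(-23, END)): offset=0
After 10 (seek(-5, END)): offset=18

Answer: 2HOOUEZ409FVEZ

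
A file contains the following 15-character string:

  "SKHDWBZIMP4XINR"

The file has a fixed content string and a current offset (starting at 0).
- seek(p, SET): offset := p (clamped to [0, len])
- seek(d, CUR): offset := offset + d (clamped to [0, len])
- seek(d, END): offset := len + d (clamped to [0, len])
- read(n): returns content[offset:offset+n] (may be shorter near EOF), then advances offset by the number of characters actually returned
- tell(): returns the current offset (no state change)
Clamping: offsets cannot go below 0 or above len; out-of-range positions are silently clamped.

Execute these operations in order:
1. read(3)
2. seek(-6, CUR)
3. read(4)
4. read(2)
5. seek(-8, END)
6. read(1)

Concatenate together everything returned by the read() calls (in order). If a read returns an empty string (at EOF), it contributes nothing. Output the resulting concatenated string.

After 1 (read(3)): returned 'SKH', offset=3
After 2 (seek(-6, CUR)): offset=0
After 3 (read(4)): returned 'SKHD', offset=4
After 4 (read(2)): returned 'WB', offset=6
After 5 (seek(-8, END)): offset=7
After 6 (read(1)): returned 'I', offset=8

Answer: SKHSKHDWBI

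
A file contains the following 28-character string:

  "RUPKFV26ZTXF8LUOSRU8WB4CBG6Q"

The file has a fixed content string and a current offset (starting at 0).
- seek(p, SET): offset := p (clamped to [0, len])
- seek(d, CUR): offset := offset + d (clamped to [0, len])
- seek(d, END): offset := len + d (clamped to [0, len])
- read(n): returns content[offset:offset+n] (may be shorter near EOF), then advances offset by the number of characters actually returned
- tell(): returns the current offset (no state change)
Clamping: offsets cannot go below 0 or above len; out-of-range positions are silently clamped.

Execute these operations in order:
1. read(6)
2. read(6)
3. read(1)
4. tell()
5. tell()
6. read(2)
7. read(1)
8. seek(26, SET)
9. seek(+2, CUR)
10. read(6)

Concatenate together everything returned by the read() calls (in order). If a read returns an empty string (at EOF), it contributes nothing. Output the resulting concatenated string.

Answer: RUPKFV26ZTXF8LUO

Derivation:
After 1 (read(6)): returned 'RUPKFV', offset=6
After 2 (read(6)): returned '26ZTXF', offset=12
After 3 (read(1)): returned '8', offset=13
After 4 (tell()): offset=13
After 5 (tell()): offset=13
After 6 (read(2)): returned 'LU', offset=15
After 7 (read(1)): returned 'O', offset=16
After 8 (seek(26, SET)): offset=26
After 9 (seek(+2, CUR)): offset=28
After 10 (read(6)): returned '', offset=28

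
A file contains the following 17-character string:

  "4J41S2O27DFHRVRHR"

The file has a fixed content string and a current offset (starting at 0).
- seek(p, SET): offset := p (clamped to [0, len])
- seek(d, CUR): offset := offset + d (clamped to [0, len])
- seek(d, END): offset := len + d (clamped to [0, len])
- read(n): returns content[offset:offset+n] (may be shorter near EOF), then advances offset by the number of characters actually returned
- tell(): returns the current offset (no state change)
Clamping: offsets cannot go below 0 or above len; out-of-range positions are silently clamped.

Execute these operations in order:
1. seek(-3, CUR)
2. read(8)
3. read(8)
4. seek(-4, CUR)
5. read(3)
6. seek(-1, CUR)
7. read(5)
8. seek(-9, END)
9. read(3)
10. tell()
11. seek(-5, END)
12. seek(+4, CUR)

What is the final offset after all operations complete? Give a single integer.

After 1 (seek(-3, CUR)): offset=0
After 2 (read(8)): returned '4J41S2O2', offset=8
After 3 (read(8)): returned '7DFHRVRH', offset=16
After 4 (seek(-4, CUR)): offset=12
After 5 (read(3)): returned 'RVR', offset=15
After 6 (seek(-1, CUR)): offset=14
After 7 (read(5)): returned 'RHR', offset=17
After 8 (seek(-9, END)): offset=8
After 9 (read(3)): returned '7DF', offset=11
After 10 (tell()): offset=11
After 11 (seek(-5, END)): offset=12
After 12 (seek(+4, CUR)): offset=16

Answer: 16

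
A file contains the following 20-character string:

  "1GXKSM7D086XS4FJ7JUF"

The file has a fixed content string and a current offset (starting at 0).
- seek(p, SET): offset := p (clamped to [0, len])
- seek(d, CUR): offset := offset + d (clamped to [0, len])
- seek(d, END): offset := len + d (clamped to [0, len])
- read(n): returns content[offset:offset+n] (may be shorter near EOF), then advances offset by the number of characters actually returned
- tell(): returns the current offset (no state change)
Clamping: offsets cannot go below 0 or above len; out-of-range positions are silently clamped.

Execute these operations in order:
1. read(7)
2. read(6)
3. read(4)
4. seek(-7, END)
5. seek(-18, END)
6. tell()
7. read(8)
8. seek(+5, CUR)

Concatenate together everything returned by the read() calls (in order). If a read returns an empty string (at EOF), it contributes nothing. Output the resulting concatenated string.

After 1 (read(7)): returned '1GXKSM7', offset=7
After 2 (read(6)): returned 'D086XS', offset=13
After 3 (read(4)): returned '4FJ7', offset=17
After 4 (seek(-7, END)): offset=13
After 5 (seek(-18, END)): offset=2
After 6 (tell()): offset=2
After 7 (read(8)): returned 'XKSM7D08', offset=10
After 8 (seek(+5, CUR)): offset=15

Answer: 1GXKSM7D086XS4FJ7XKSM7D08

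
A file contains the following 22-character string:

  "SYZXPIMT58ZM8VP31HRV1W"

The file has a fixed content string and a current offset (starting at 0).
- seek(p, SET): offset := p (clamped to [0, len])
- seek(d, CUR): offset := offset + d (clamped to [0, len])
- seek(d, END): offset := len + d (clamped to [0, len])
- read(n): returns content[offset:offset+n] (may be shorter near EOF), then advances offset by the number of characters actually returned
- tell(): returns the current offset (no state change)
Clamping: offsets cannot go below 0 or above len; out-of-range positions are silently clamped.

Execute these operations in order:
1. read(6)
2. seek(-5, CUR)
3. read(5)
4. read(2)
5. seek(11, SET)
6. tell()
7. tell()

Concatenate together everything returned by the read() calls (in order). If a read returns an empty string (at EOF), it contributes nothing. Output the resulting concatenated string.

After 1 (read(6)): returned 'SYZXPI', offset=6
After 2 (seek(-5, CUR)): offset=1
After 3 (read(5)): returned 'YZXPI', offset=6
After 4 (read(2)): returned 'MT', offset=8
After 5 (seek(11, SET)): offset=11
After 6 (tell()): offset=11
After 7 (tell()): offset=11

Answer: SYZXPIYZXPIMT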